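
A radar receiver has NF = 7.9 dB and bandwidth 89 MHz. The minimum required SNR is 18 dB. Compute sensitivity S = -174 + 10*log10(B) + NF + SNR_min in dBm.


10*log10(89000000.0) = 79.49
S = -174 + 79.49 + 7.9 + 18 = -68.6 dBm

-68.6 dBm


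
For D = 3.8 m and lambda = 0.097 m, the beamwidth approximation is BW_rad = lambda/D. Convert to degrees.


BW_rad = 0.097 / 3.8 = 0.025526
BW_deg = 1.46 degrees

1.46 degrees


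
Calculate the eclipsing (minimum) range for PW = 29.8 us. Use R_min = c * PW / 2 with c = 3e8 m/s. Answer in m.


R_min = 3e8 * 29.8e-6 / 2 = 4470.0 m

4470.0 m


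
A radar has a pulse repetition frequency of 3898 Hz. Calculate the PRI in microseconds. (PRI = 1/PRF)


PRI = 1/3898 = 0.0002565418 s = 256.5 us

256.5 us


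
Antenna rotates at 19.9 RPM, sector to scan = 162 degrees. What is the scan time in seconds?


t = 162 / (19.9 * 360) * 60 = 1.36 s

1.36 s


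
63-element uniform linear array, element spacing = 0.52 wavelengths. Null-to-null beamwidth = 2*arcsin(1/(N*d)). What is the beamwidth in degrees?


1/(N*d) = 1/(63*0.52) = 0.030525
BW = 2*arcsin(0.030525) = 3.5 degrees

3.5 degrees


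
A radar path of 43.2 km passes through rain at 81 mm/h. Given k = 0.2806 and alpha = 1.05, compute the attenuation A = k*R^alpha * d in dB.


gamma = 0.2806 * 81^1.05 = 28.31372 dB/km
A = 28.31372 * 43.2 = 1223.15 dB

1223.15 dB


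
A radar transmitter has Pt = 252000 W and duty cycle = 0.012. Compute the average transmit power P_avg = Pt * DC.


P_avg = 252000 * 0.012 = 3024.0 W

3024.0 W


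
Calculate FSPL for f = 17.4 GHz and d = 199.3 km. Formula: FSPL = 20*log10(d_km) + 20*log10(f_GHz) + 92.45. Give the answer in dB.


20*log10(199.3) = 45.99
20*log10(17.4) = 24.81
FSPL = 163.3 dB

163.3 dB


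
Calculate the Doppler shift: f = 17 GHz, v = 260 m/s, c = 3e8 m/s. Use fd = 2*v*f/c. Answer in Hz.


fd = 2 * 260 * 17000000000.0 / 3e8 = 29466.7 Hz

29466.7 Hz


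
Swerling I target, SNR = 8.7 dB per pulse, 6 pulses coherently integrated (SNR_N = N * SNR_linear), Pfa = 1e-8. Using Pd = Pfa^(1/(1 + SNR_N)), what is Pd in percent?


SNR_lin = 10^(8.7/10) = 7.4131
SNR_N = 6 * 7.4131 = 44.4786
1/(1 + SNR_N) = 1/45.4786 = 0.0219884
Pd = (1e-8)^0.0219884 = 0.66695
Pd = 66.7%

66.7%


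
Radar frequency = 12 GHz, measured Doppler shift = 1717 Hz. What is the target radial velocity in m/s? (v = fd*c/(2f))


v = 1717 * 3e8 / (2 * 12000000000.0) = 21.5 m/s

21.5 m/s


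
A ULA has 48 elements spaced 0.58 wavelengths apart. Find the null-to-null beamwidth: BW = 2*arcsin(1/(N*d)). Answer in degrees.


1/(N*d) = 1/(48*0.58) = 0.03592
BW = 2*arcsin(0.03592) = 4.1 degrees

4.1 degrees


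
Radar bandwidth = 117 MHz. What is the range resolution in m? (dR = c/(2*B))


dR = 3e8 / (2 * 117000000.0) = 1.28 m

1.28 m


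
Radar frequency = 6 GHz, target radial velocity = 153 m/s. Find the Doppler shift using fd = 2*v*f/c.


fd = 2 * 153 * 6000000000.0 / 3e8 = 6120.0 Hz

6120.0 Hz


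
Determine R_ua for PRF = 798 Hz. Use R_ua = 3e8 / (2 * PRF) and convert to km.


R_ua = 3e8 / (2 * 798) = 187969.9 m = 188.0 km

188.0 km


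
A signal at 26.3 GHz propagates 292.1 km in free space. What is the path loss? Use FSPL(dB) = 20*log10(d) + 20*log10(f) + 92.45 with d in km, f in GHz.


20*log10(292.1) = 49.31
20*log10(26.3) = 28.4
FSPL = 170.2 dB

170.2 dB


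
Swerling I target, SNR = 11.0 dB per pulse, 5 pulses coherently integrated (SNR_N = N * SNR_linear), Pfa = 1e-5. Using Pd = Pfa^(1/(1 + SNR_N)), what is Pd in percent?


SNR_lin = 10^(11.0/10) = 12.58925
SNR_N = 5 * 12.58925 = 62.94625
1/(1 + SNR_N) = 1/63.94625 = 0.0156381
Pd = (1e-5)^0.0156381 = 0.83524
Pd = 83.5%

83.5%


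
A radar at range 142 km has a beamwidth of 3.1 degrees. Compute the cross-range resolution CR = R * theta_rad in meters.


BW_rad = 0.054105207
CR = 142000 * 0.054105207 = 7682.9 m

7682.9 m


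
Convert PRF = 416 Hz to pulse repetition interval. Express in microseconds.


PRI = 1/416 = 0.0024038462 s = 2403.8 us

2403.8 us


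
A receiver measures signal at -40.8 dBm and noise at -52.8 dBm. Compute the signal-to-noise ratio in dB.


SNR = -40.8 - (-52.8) = 12.0 dB

12.0 dB


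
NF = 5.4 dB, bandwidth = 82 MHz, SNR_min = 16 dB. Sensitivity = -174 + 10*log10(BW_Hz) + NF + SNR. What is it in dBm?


10*log10(82000000.0) = 79.14
S = -174 + 79.14 + 5.4 + 16 = -73.5 dBm

-73.5 dBm


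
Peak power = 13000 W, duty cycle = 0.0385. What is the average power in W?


P_avg = 13000 * 0.0385 = 500.5 W

500.5 W


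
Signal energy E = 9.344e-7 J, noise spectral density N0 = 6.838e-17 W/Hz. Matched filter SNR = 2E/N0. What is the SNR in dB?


SNR_lin = 2 * 9.344e-7 / 6.838e-17 = 2.733e10
SNR_dB = 10*log10(2.733e10) = 104.4 dB

104.4 dB


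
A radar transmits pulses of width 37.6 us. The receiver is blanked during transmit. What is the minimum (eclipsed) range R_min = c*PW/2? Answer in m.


R_min = 3e8 * 37.6e-6 / 2 = 5640.0 m

5640.0 m


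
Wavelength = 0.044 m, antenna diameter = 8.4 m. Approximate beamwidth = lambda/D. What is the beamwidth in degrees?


BW_rad = 0.044 / 8.4 = 0.005238
BW_deg = 0.3 degrees

0.3 degrees


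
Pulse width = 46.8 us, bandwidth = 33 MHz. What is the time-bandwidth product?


TBP = 46.8 * 33 = 1544.4

1544.4


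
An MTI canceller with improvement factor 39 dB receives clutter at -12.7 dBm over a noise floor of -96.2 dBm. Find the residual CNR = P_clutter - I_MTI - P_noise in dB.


CNR = -12.7 - 39 - (-96.2) = 44.5 dB

44.5 dB


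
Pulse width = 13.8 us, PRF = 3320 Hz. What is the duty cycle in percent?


DC = 13.8e-6 * 3320 * 100 = 4.58%

4.58%


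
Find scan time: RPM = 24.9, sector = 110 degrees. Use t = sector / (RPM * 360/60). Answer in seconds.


t = 110 / (24.9 * 360) * 60 = 0.74 s

0.74 s


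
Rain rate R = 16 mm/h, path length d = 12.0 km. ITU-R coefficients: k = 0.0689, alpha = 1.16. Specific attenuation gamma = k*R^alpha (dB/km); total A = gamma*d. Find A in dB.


gamma = 0.0689 * 16^1.16 = 1.717902 dB/km
A = 1.717902 * 12.0 = 20.61 dB

20.61 dB


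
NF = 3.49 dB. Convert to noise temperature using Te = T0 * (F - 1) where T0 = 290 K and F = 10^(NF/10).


NF_lin = 10^(3.49/10) = 2.233572
Te = 290 * (2.233572 - 1) = 357.7 K

357.7 K


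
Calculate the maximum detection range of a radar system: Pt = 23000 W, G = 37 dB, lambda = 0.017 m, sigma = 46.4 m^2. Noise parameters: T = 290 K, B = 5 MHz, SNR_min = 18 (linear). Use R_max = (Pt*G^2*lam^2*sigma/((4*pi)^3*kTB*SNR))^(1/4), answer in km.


G_lin = 10^(37/10) = 5011.872336
R^4 = 23000 * 5011.872336^2 * 0.017^2 * 46.4 / ((4*pi)^3 * 1.38e-23 * 290 * 5000000.0 * 18)
R^4 = 1.08391e19 m^4
R_max = (1.08391e19)^(1/4) = 57378.4 m = 57.4 km

57.4 km


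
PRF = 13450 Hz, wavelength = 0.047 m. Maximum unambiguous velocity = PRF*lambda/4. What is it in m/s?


V_ua = 13450 * 0.047 / 4 = 158.0 m/s

158.0 m/s


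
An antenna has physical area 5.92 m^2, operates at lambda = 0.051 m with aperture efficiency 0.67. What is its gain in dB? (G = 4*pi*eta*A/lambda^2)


G_linear = 4*pi*0.67*5.92/0.051^2 = 19163.11
G_dB = 10*log10(19163.11) = 42.8 dB

42.8 dB


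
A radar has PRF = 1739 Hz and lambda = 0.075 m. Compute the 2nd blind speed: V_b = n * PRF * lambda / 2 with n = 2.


V_blind = 2 * 1739 * 0.075 / 2 = 130.4 m/s

130.4 m/s


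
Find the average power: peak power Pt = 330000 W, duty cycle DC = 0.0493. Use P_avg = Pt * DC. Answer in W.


P_avg = 330000 * 0.0493 = 16269.0 W

16269.0 W


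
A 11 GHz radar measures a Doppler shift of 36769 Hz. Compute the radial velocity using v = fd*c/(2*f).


v = 36769 * 3e8 / (2 * 11000000000.0) = 501.4 m/s

501.4 m/s


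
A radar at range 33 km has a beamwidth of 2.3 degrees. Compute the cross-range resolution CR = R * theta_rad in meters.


BW_rad = 0.040142573
CR = 33000 * 0.040142573 = 1324.7 m

1324.7 m


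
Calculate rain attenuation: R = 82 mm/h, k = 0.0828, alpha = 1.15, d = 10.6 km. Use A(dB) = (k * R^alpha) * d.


gamma = 0.0828 * 82^1.15 = 13.149713 dB/km
A = 13.149713 * 10.6 = 139.39 dB

139.39 dB


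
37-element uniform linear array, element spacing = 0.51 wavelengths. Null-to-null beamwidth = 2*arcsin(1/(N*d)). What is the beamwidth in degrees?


1/(N*d) = 1/(37*0.51) = 0.052994
BW = 2*arcsin(0.052994) = 6.1 degrees

6.1 degrees


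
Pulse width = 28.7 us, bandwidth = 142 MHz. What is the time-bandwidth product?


TBP = 28.7 * 142 = 4075.4

4075.4


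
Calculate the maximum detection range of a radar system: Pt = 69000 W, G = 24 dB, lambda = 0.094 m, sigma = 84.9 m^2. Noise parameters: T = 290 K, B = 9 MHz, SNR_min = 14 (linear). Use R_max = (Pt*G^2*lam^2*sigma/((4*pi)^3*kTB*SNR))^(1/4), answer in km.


G_lin = 10^(24/10) = 251.188643
R^4 = 69000 * 251.188643^2 * 0.094^2 * 84.9 / ((4*pi)^3 * 1.38e-23 * 290 * 9000000.0 * 14)
R^4 = 3.26389e18 m^4
R_max = (3.26389e18)^(1/4) = 42504.4 m = 42.5 km

42.5 km


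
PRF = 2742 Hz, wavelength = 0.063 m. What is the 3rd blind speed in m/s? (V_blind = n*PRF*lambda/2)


V_blind = 3 * 2742 * 0.063 / 2 = 259.1 m/s

259.1 m/s


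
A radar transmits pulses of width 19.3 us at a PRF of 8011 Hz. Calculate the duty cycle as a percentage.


DC = 19.3e-6 * 8011 * 100 = 15.46%

15.46%


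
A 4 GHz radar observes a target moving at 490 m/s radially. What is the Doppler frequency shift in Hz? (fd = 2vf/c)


fd = 2 * 490 * 4000000000.0 / 3e8 = 13066.7 Hz

13066.7 Hz


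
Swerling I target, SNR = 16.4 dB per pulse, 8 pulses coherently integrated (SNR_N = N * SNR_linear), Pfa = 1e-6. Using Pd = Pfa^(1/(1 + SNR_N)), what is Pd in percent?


SNR_lin = 10^(16.4/10) = 43.65158
SNR_N = 8 * 43.65158 = 349.21264
1/(1 + SNR_N) = 1/350.21264 = 0.0028554
Pd = (1e-6)^0.0028554 = 0.96132
Pd = 96.1%

96.1%


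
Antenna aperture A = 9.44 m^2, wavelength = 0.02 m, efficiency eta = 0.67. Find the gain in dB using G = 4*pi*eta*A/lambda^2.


G_linear = 4*pi*0.67*9.44/0.02^2 = 198699.45
G_dB = 10*log10(198699.45) = 53.0 dB

53.0 dB


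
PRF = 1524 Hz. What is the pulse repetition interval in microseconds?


PRI = 1/1524 = 0.000656168 s = 656.2 us

656.2 us


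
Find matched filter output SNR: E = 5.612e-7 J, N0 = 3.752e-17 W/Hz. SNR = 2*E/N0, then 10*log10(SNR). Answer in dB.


SNR_lin = 2 * 5.612e-7 / 3.752e-17 = 2.991e10
SNR_dB = 10*log10(2.991e10) = 104.8 dB

104.8 dB


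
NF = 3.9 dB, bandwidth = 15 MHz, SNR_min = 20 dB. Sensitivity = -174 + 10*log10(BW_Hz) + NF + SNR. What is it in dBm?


10*log10(15000000.0) = 71.76
S = -174 + 71.76 + 3.9 + 20 = -78.3 dBm

-78.3 dBm


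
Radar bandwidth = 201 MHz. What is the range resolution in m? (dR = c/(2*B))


dR = 3e8 / (2 * 201000000.0) = 0.75 m

0.75 m


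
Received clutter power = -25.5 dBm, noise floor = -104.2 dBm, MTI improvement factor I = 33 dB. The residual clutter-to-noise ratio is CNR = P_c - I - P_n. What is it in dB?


CNR = -25.5 - 33 - (-104.2) = 45.7 dB

45.7 dB


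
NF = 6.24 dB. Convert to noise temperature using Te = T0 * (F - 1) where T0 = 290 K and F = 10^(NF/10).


NF_lin = 10^(6.24/10) = 4.207266
Te = 290 * (4.207266 - 1) = 930.1 K

930.1 K


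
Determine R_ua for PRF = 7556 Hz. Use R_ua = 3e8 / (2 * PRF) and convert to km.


R_ua = 3e8 / (2 * 7556) = 19851.8 m = 19.9 km

19.9 km


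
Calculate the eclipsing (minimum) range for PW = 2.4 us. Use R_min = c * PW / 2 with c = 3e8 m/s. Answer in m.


R_min = 3e8 * 2.4e-6 / 2 = 360.0 m

360.0 m


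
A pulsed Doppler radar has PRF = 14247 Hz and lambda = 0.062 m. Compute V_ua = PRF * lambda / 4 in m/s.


V_ua = 14247 * 0.062 / 4 = 220.8 m/s

220.8 m/s


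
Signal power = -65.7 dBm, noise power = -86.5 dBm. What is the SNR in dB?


SNR = -65.7 - (-86.5) = 20.8 dB

20.8 dB


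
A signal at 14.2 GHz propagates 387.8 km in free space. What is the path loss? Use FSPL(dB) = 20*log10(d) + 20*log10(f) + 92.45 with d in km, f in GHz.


20*log10(387.8) = 51.77
20*log10(14.2) = 23.05
FSPL = 167.3 dB

167.3 dB


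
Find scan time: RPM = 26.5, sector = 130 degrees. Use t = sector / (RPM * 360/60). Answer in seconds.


t = 130 / (26.5 * 360) * 60 = 0.82 s

0.82 s


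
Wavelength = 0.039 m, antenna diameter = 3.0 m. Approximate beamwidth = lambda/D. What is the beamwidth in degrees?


BW_rad = 0.039 / 3.0 = 0.013
BW_deg = 0.74 degrees

0.74 degrees


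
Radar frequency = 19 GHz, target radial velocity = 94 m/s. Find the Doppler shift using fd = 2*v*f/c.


fd = 2 * 94 * 19000000000.0 / 3e8 = 11906.7 Hz

11906.7 Hz


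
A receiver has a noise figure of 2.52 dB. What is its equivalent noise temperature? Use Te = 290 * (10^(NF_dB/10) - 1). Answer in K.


NF_lin = 10^(2.52/10) = 1.786488
Te = 290 * (1.786488 - 1) = 228.1 K

228.1 K


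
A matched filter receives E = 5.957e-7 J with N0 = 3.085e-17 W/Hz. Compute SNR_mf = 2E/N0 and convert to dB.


SNR_lin = 2 * 5.957e-7 / 3.085e-17 = 3.862e10
SNR_dB = 10*log10(3.862e10) = 105.9 dB

105.9 dB


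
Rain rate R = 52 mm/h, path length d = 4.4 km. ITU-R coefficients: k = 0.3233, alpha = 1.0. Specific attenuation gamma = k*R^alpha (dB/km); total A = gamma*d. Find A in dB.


gamma = 0.3233 * 52^1.0 = 16.8116 dB/km
A = 16.8116 * 4.4 = 73.97 dB

73.97 dB


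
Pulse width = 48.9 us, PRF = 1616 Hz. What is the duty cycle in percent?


DC = 48.9e-6 * 1616 * 100 = 7.9%

7.9%


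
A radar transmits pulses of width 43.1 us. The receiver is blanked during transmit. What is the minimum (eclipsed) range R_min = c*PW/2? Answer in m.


R_min = 3e8 * 43.1e-6 / 2 = 6465.0 m

6465.0 m


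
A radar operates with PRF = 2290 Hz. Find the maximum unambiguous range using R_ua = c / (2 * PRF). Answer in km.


R_ua = 3e8 / (2 * 2290) = 65502.2 m = 65.5 km

65.5 km


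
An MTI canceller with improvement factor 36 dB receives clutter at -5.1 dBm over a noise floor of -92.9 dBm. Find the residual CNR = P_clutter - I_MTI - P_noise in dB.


CNR = -5.1 - 36 - (-92.9) = 51.8 dB

51.8 dB


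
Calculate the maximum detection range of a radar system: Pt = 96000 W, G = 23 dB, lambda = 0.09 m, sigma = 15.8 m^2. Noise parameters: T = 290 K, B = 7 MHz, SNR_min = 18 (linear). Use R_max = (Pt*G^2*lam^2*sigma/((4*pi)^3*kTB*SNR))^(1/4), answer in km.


G_lin = 10^(23/10) = 199.526231
R^4 = 96000 * 199.526231^2 * 0.09^2 * 15.8 / ((4*pi)^3 * 1.38e-23 * 290 * 7000000.0 * 18)
R^4 = 4.88806e17 m^4
R_max = (4.88806e17)^(1/4) = 26441.4 m = 26.4 km

26.4 km


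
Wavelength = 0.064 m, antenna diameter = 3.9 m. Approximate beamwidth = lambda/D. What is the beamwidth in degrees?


BW_rad = 0.064 / 3.9 = 0.01641
BW_deg = 0.94 degrees

0.94 degrees


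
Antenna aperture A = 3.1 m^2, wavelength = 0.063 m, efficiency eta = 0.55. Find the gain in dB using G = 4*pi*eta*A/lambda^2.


G_linear = 4*pi*0.55*3.1/0.063^2 = 5398.25
G_dB = 10*log10(5398.25) = 37.3 dB

37.3 dB


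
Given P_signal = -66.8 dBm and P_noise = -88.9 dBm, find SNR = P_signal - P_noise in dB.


SNR = -66.8 - (-88.9) = 22.1 dB

22.1 dB


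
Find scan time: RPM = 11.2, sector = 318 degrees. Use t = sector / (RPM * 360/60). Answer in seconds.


t = 318 / (11.2 * 360) * 60 = 4.73 s

4.73 s


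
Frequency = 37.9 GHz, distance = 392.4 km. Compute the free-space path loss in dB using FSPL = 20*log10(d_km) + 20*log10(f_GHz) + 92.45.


20*log10(392.4) = 51.87
20*log10(37.9) = 31.57
FSPL = 175.9 dB

175.9 dB


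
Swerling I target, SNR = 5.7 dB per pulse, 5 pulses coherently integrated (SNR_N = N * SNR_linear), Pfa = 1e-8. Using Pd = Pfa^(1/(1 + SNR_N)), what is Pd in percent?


SNR_lin = 10^(5.7/10) = 3.71535
SNR_N = 5 * 3.71535 = 18.57675
1/(1 + SNR_N) = 1/19.57675 = 0.051081
Pd = (1e-8)^0.051081 = 0.39026
Pd = 39.0%

39.0%


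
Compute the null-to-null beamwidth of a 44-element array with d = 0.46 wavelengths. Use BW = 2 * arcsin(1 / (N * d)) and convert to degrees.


1/(N*d) = 1/(44*0.46) = 0.049407
BW = 2*arcsin(0.049407) = 5.7 degrees

5.7 degrees


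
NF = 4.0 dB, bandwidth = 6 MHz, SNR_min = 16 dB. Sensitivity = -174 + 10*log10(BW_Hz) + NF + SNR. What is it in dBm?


10*log10(6000000.0) = 67.78
S = -174 + 67.78 + 4.0 + 16 = -86.2 dBm

-86.2 dBm


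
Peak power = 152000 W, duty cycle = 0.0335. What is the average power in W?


P_avg = 152000 * 0.0335 = 5092.0 W

5092.0 W


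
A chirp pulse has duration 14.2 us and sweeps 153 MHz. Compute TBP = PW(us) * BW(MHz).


TBP = 14.2 * 153 = 2172.6

2172.6


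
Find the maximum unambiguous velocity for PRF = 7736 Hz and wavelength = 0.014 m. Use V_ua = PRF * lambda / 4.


V_ua = 7736 * 0.014 / 4 = 27.1 m/s

27.1 m/s


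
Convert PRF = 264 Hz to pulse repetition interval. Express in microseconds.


PRI = 1/264 = 0.0037878788 s = 3787.9 us

3787.9 us


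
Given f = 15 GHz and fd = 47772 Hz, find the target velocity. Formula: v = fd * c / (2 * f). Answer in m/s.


v = 47772 * 3e8 / (2 * 15000000000.0) = 477.7 m/s

477.7 m/s


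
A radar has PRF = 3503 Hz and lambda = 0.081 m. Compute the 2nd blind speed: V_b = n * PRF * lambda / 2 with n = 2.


V_blind = 2 * 3503 * 0.081 / 2 = 283.7 m/s

283.7 m/s


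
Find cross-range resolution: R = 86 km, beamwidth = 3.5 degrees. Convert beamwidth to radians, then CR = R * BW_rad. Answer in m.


BW_rad = 0.061086524
CR = 86000 * 0.061086524 = 5253.4 m

5253.4 m


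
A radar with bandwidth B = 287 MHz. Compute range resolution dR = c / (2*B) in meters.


dR = 3e8 / (2 * 287000000.0) = 0.52 m

0.52 m


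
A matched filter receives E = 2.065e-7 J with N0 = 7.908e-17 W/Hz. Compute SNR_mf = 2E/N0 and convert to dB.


SNR_lin = 2 * 2.065e-7 / 7.908e-17 = 5.223e9
SNR_dB = 10*log10(5.223e9) = 97.2 dB

97.2 dB


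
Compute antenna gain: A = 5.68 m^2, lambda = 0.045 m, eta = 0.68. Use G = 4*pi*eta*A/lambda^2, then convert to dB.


G_linear = 4*pi*0.68*5.68/0.045^2 = 23968.57
G_dB = 10*log10(23968.57) = 43.8 dB

43.8 dB


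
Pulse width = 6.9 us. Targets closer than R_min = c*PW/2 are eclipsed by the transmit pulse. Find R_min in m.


R_min = 3e8 * 6.9e-6 / 2 = 1035.0 m

1035.0 m


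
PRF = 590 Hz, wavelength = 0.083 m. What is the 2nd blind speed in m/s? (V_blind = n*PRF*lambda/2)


V_blind = 2 * 590 * 0.083 / 2 = 49.0 m/s

49.0 m/s


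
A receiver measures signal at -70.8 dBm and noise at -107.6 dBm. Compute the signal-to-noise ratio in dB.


SNR = -70.8 - (-107.6) = 36.8 dB

36.8 dB


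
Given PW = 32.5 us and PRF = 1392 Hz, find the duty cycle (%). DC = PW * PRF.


DC = 32.5e-6 * 1392 * 100 = 4.52%

4.52%


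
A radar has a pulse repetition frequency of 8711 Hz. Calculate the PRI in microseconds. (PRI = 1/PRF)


PRI = 1/8711 = 0.0001147974 s = 114.8 us

114.8 us


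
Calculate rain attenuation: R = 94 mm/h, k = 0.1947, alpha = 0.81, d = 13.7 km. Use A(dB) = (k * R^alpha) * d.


gamma = 0.1947 * 94^0.81 = 7.719684 dB/km
A = 7.719684 * 13.7 = 105.76 dB

105.76 dB


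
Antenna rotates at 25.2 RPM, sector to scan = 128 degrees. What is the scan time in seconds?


t = 128 / (25.2 * 360) * 60 = 0.85 s

0.85 s


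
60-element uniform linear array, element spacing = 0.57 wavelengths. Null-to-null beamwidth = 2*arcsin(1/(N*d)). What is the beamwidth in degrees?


1/(N*d) = 1/(60*0.57) = 0.02924
BW = 2*arcsin(0.02924) = 3.4 degrees

3.4 degrees


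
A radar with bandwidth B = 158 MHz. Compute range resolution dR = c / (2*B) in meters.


dR = 3e8 / (2 * 158000000.0) = 0.95 m

0.95 m


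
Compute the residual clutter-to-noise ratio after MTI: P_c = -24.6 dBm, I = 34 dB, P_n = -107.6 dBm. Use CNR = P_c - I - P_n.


CNR = -24.6 - 34 - (-107.6) = 49.0 dB

49.0 dB


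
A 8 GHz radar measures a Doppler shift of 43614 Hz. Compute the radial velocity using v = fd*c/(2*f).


v = 43614 * 3e8 / (2 * 8000000000.0) = 817.8 m/s

817.8 m/s


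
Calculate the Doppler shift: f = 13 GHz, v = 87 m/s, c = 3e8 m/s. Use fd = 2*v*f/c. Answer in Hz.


fd = 2 * 87 * 13000000000.0 / 3e8 = 7540.0 Hz

7540.0 Hz


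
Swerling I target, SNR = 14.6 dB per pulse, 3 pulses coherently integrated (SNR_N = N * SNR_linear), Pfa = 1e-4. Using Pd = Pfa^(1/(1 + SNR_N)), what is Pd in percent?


SNR_lin = 10^(14.6/10) = 28.84032
SNR_N = 3 * 28.84032 = 86.52096
1/(1 + SNR_N) = 1/87.52096 = 0.0114258
Pd = (1e-4)^0.0114258 = 0.90011
Pd = 90.0%

90.0%


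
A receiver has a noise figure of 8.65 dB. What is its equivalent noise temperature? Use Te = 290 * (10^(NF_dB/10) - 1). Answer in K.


NF_lin = 10^(8.65/10) = 7.328245
Te = 290 * (7.328245 - 1) = 1835.2 K

1835.2 K


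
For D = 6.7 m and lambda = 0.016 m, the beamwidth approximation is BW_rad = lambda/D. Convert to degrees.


BW_rad = 0.016 / 6.7 = 0.002388
BW_deg = 0.14 degrees

0.14 degrees


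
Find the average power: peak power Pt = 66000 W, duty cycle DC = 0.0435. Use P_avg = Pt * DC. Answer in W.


P_avg = 66000 * 0.0435 = 2871.0 W

2871.0 W


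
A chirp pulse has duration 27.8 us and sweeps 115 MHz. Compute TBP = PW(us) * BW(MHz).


TBP = 27.8 * 115 = 3197.0

3197.0


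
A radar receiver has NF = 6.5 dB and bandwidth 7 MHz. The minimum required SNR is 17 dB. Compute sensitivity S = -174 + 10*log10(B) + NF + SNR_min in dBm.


10*log10(7000000.0) = 68.45
S = -174 + 68.45 + 6.5 + 17 = -82.0 dBm

-82.0 dBm


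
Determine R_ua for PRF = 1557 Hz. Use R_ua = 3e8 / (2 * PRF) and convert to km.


R_ua = 3e8 / (2 * 1557) = 96339.1 m = 96.3 km

96.3 km


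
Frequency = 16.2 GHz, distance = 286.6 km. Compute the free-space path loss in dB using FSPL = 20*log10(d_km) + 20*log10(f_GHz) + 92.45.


20*log10(286.6) = 49.15
20*log10(16.2) = 24.19
FSPL = 165.8 dB

165.8 dB


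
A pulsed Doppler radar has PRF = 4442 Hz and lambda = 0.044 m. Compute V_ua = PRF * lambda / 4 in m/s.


V_ua = 4442 * 0.044 / 4 = 48.9 m/s

48.9 m/s


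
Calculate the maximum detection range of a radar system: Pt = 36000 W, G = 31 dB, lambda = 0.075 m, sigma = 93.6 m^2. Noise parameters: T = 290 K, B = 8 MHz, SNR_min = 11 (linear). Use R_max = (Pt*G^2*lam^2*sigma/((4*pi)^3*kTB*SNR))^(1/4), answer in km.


G_lin = 10^(31/10) = 1258.925412
R^4 = 36000 * 1258.925412^2 * 0.075^2 * 93.6 / ((4*pi)^3 * 1.38e-23 * 290 * 8000000.0 * 11)
R^4 = 4.29845e19 m^4
R_max = (4.29845e19)^(1/4) = 80970.7 m = 81.0 km

81.0 km


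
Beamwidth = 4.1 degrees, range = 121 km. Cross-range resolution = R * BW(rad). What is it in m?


BW_rad = 0.071558499
CR = 121000 * 0.071558499 = 8658.6 m

8658.6 m


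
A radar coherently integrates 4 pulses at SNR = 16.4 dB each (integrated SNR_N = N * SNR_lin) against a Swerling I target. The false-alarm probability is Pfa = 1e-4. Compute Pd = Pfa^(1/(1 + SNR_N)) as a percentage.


SNR_lin = 10^(16.4/10) = 43.65158
SNR_N = 4 * 43.65158 = 174.60632
1/(1 + SNR_N) = 1/175.60632 = 0.0056946
Pd = (1e-4)^0.0056946 = 0.9489
Pd = 94.9%

94.9%


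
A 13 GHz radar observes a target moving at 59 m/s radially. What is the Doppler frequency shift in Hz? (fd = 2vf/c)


fd = 2 * 59 * 13000000000.0 / 3e8 = 5113.3 Hz

5113.3 Hz


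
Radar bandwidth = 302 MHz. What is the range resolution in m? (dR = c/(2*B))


dR = 3e8 / (2 * 302000000.0) = 0.5 m

0.5 m


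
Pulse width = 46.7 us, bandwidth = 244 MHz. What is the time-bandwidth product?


TBP = 46.7 * 244 = 11394.8

11394.8


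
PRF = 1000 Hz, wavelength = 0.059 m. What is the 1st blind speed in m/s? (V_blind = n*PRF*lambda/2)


V_blind = 1 * 1000 * 0.059 / 2 = 29.5 m/s

29.5 m/s


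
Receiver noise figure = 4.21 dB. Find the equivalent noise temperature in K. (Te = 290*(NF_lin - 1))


NF_lin = 10^(4.21/10) = 2.636331
Te = 290 * (2.636331 - 1) = 474.5 K

474.5 K


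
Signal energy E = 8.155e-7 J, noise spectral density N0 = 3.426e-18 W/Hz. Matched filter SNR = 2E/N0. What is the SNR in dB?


SNR_lin = 2 * 8.155e-7 / 3.426e-18 = 4.761e11
SNR_dB = 10*log10(4.761e11) = 116.8 dB

116.8 dB


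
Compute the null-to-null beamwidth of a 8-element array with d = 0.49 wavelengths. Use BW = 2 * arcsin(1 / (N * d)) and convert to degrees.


1/(N*d) = 1/(8*0.49) = 0.255102
BW = 2*arcsin(0.255102) = 29.6 degrees

29.6 degrees


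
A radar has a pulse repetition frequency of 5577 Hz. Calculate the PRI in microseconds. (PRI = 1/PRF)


PRI = 1/5577 = 0.0001793079 s = 179.3 us

179.3 us


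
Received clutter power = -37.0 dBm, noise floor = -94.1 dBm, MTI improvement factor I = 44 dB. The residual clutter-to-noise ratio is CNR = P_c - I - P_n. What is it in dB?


CNR = -37.0 - 44 - (-94.1) = 13.1 dB

13.1 dB


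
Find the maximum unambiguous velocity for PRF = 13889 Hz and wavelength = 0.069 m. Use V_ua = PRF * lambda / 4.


V_ua = 13889 * 0.069 / 4 = 239.6 m/s

239.6 m/s


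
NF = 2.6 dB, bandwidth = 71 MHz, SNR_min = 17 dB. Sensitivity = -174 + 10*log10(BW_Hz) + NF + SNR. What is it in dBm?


10*log10(71000000.0) = 78.51
S = -174 + 78.51 + 2.6 + 17 = -75.9 dBm

-75.9 dBm


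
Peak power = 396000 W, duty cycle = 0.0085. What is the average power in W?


P_avg = 396000 * 0.0085 = 3366.0 W

3366.0 W


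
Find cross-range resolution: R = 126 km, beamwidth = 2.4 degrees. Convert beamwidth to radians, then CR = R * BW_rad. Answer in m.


BW_rad = 0.041887902
CR = 126000 * 0.041887902 = 5277.9 m

5277.9 m


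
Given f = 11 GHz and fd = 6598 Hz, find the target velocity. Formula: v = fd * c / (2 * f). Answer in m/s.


v = 6598 * 3e8 / (2 * 11000000000.0) = 90.0 m/s

90.0 m/s


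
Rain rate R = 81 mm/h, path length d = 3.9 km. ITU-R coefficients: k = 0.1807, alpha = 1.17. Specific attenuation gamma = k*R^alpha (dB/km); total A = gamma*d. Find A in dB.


gamma = 0.1807 * 81^1.17 = 30.894817 dB/km
A = 30.894817 * 3.9 = 120.49 dB

120.49 dB


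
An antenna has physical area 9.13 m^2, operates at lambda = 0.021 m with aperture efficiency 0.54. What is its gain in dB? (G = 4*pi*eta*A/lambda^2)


G_linear = 4*pi*0.54*9.13/0.021^2 = 140486.89
G_dB = 10*log10(140486.89) = 51.5 dB

51.5 dB


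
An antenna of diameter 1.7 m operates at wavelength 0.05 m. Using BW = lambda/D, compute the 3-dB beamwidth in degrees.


BW_rad = 0.05 / 1.7 = 0.029412
BW_deg = 1.69 degrees

1.69 degrees


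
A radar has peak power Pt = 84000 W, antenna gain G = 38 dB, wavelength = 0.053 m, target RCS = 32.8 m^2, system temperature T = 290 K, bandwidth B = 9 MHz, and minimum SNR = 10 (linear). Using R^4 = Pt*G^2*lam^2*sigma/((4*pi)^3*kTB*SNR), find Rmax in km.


G_lin = 10^(38/10) = 6309.573445
R^4 = 84000 * 6309.573445^2 * 0.053^2 * 32.8 / ((4*pi)^3 * 1.38e-23 * 290 * 9000000.0 * 10)
R^4 = 4.31078e20 m^4
R_max = (4.31078e20)^(1/4) = 144091.7 m = 144.1 km

144.1 km


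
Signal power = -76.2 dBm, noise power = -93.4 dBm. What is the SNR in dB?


SNR = -76.2 - (-93.4) = 17.2 dB

17.2 dB


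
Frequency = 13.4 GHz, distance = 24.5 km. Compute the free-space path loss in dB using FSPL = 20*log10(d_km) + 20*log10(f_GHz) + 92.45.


20*log10(24.5) = 27.78
20*log10(13.4) = 22.54
FSPL = 142.8 dB

142.8 dB


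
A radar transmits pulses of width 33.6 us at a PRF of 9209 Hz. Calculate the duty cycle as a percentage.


DC = 33.6e-6 * 9209 * 100 = 30.94%

30.94%


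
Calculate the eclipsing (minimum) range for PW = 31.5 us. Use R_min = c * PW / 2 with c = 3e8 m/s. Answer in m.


R_min = 3e8 * 31.5e-6 / 2 = 4725.0 m

4725.0 m


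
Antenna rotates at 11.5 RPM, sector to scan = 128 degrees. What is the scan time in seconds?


t = 128 / (11.5 * 360) * 60 = 1.86 s

1.86 s


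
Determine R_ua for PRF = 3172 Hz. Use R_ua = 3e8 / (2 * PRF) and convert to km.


R_ua = 3e8 / (2 * 3172) = 47288.8 m = 47.3 km

47.3 km


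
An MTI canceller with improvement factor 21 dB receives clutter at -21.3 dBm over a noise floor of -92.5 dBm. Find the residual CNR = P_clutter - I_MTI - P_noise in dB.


CNR = -21.3 - 21 - (-92.5) = 50.2 dB

50.2 dB


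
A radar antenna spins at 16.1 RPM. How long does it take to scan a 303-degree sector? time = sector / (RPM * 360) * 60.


t = 303 / (16.1 * 360) * 60 = 3.14 s

3.14 s


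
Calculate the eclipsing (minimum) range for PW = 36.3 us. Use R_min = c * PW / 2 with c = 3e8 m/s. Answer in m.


R_min = 3e8 * 36.3e-6 / 2 = 5445.0 m

5445.0 m


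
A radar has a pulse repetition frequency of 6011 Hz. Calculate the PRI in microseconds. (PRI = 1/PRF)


PRI = 1/6011 = 0.0001663617 s = 166.4 us

166.4 us


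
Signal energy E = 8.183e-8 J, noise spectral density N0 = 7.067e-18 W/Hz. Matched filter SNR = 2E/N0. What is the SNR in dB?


SNR_lin = 2 * 8.183e-8 / 7.067e-18 = 2.316e10
SNR_dB = 10*log10(2.316e10) = 103.6 dB

103.6 dB


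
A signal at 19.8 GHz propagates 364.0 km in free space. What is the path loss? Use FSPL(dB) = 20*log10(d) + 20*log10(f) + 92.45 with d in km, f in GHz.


20*log10(364.0) = 51.22
20*log10(19.8) = 25.93
FSPL = 169.6 dB

169.6 dB


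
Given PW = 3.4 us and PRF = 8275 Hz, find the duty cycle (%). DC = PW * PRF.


DC = 3.4e-6 * 8275 * 100 = 2.81%

2.81%


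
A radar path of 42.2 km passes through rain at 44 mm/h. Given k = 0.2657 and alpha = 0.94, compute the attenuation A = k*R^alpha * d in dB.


gamma = 0.2657 * 44^0.94 = 9.316163 dB/km
A = 9.316163 * 42.2 = 393.14 dB

393.14 dB


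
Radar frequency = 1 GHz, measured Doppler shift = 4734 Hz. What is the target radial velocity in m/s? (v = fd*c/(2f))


v = 4734 * 3e8 / (2 * 1000000000.0) = 710.1 m/s

710.1 m/s


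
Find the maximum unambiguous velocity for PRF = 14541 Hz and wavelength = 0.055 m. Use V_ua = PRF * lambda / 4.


V_ua = 14541 * 0.055 / 4 = 199.9 m/s

199.9 m/s


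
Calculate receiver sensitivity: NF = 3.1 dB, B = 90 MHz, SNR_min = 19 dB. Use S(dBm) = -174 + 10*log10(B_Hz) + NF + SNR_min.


10*log10(90000000.0) = 79.54
S = -174 + 79.54 + 3.1 + 19 = -72.4 dBm

-72.4 dBm


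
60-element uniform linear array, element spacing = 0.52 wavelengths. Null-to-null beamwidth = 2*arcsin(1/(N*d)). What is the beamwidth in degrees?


1/(N*d) = 1/(60*0.52) = 0.032051
BW = 2*arcsin(0.032051) = 3.7 degrees

3.7 degrees


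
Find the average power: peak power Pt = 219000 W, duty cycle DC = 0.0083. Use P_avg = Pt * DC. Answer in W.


P_avg = 219000 * 0.0083 = 1817.7 W

1817.7 W


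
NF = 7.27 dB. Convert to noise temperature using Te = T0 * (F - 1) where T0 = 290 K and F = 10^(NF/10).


NF_lin = 10^(7.27/10) = 5.333349
Te = 290 * (5.333349 - 1) = 1256.7 K

1256.7 K


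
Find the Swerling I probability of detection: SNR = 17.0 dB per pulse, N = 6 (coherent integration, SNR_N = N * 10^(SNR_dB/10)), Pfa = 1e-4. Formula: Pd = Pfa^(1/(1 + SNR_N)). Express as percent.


SNR_lin = 10^(17.0/10) = 50.11872
SNR_N = 6 * 50.11872 = 300.71232
1/(1 + SNR_N) = 1/301.71232 = 0.0033144
Pd = (1e-4)^0.0033144 = 0.96993
Pd = 97.0%

97.0%


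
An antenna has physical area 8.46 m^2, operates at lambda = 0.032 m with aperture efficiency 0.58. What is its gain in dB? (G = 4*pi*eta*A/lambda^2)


G_linear = 4*pi*0.58*8.46/0.032^2 = 60215.5
G_dB = 10*log10(60215.5) = 47.8 dB

47.8 dB


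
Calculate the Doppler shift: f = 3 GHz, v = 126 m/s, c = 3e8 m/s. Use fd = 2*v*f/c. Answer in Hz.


fd = 2 * 126 * 3000000000.0 / 3e8 = 2520.0 Hz

2520.0 Hz


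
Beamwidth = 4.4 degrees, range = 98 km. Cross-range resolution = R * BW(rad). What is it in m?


BW_rad = 0.076794487
CR = 98000 * 0.076794487 = 7525.9 m

7525.9 m


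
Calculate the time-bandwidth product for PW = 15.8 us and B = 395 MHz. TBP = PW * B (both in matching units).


TBP = 15.8 * 395 = 6241.0

6241.0


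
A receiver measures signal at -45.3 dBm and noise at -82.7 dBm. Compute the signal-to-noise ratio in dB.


SNR = -45.3 - (-82.7) = 37.4 dB

37.4 dB


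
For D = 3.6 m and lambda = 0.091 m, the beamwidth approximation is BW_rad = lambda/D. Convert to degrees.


BW_rad = 0.091 / 3.6 = 0.025278
BW_deg = 1.45 degrees

1.45 degrees


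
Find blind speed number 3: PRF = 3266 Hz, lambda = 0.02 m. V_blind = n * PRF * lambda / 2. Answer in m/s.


V_blind = 3 * 3266 * 0.02 / 2 = 98.0 m/s

98.0 m/s


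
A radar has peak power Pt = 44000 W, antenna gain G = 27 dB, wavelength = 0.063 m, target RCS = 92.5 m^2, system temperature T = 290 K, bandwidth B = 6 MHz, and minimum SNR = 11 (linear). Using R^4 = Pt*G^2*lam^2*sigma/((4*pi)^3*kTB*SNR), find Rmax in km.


G_lin = 10^(27/10) = 501.187234
R^4 = 44000 * 501.187234^2 * 0.063^2 * 92.5 / ((4*pi)^3 * 1.38e-23 * 290 * 6000000.0 * 11)
R^4 = 7.7415e18 m^4
R_max = (7.7415e18)^(1/4) = 52748.0 m = 52.7 km

52.7 km


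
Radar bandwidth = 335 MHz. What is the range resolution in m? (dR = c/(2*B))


dR = 3e8 / (2 * 335000000.0) = 0.45 m

0.45 m


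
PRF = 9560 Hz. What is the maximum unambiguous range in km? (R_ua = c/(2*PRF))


R_ua = 3e8 / (2 * 9560) = 15690.4 m = 15.7 km

15.7 km


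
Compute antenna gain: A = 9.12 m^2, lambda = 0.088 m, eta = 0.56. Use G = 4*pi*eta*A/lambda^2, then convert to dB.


G_linear = 4*pi*0.56*9.12/0.088^2 = 8287.57
G_dB = 10*log10(8287.57) = 39.2 dB

39.2 dB


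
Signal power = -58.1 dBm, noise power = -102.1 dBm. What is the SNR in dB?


SNR = -58.1 - (-102.1) = 44.0 dB

44.0 dB


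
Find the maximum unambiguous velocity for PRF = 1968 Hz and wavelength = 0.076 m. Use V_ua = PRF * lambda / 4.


V_ua = 1968 * 0.076 / 4 = 37.4 m/s

37.4 m/s


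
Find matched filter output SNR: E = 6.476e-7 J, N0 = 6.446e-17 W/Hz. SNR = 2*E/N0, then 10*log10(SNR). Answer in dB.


SNR_lin = 2 * 6.476e-7 / 6.446e-17 = 2.009e10
SNR_dB = 10*log10(2.009e10) = 103.0 dB

103.0 dB


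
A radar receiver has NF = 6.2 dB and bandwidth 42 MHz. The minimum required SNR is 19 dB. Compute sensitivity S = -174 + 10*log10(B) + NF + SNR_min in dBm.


10*log10(42000000.0) = 76.23
S = -174 + 76.23 + 6.2 + 19 = -72.6 dBm

-72.6 dBm


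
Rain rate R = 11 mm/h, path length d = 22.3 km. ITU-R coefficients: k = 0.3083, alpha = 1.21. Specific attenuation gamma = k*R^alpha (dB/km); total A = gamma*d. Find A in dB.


gamma = 0.3083 * 11^1.21 = 5.611238 dB/km
A = 5.611238 * 22.3 = 125.13 dB

125.13 dB


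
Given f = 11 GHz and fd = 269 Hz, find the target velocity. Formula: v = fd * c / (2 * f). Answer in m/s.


v = 269 * 3e8 / (2 * 11000000000.0) = 3.7 m/s

3.7 m/s


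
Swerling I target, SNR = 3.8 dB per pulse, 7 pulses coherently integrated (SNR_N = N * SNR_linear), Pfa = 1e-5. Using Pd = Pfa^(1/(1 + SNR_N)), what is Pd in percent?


SNR_lin = 10^(3.8/10) = 2.39883
SNR_N = 7 * 2.39883 = 16.79181
1/(1 + SNR_N) = 1/17.79181 = 0.0562056
Pd = (1e-5)^0.0562056 = 0.52357
Pd = 52.4%

52.4%


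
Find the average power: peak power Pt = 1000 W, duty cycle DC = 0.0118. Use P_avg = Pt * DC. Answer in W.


P_avg = 1000 * 0.0118 = 11.8 W

11.8 W


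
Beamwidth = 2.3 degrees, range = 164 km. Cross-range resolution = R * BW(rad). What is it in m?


BW_rad = 0.040142573
CR = 164000 * 0.040142573 = 6583.4 m

6583.4 m


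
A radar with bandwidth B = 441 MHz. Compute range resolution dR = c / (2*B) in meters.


dR = 3e8 / (2 * 441000000.0) = 0.34 m

0.34 m


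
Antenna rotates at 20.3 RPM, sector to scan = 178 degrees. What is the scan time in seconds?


t = 178 / (20.3 * 360) * 60 = 1.46 s

1.46 s


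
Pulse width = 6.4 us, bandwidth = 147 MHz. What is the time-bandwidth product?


TBP = 6.4 * 147 = 940.8

940.8


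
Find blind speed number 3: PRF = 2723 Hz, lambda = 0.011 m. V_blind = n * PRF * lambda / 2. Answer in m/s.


V_blind = 3 * 2723 * 0.011 / 2 = 44.9 m/s

44.9 m/s


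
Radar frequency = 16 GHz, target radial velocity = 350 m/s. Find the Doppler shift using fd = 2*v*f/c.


fd = 2 * 350 * 16000000000.0 / 3e8 = 37333.3 Hz

37333.3 Hz


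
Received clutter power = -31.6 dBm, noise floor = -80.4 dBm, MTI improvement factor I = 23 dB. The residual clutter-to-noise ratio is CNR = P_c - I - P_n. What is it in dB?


CNR = -31.6 - 23 - (-80.4) = 25.8 dB

25.8 dB


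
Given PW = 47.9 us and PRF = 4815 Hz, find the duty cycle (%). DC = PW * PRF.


DC = 47.9e-6 * 4815 * 100 = 23.06%

23.06%


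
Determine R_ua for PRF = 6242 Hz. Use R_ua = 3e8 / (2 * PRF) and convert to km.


R_ua = 3e8 / (2 * 6242) = 24030.8 m = 24.0 km

24.0 km


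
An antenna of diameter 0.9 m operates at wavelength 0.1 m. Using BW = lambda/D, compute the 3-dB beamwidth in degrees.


BW_rad = 0.1 / 0.9 = 0.111111
BW_deg = 6.37 degrees

6.37 degrees


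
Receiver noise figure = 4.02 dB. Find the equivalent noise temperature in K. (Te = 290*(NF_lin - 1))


NF_lin = 10^(4.02/10) = 2.523481
Te = 290 * (2.523481 - 1) = 441.8 K

441.8 K


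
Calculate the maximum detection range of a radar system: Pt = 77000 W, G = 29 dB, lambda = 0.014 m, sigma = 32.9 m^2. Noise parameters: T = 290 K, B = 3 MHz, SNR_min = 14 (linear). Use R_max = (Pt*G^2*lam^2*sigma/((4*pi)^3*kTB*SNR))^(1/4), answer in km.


G_lin = 10^(29/10) = 794.328235
R^4 = 77000 * 794.328235^2 * 0.014^2 * 32.9 / ((4*pi)^3 * 1.38e-23 * 290 * 3000000.0 * 14)
R^4 = 9.39262e17 m^4
R_max = (9.39262e17)^(1/4) = 31131.3 m = 31.1 km

31.1 km


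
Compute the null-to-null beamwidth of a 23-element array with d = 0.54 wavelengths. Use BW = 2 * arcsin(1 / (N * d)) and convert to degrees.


1/(N*d) = 1/(23*0.54) = 0.080515
BW = 2*arcsin(0.080515) = 9.2 degrees

9.2 degrees


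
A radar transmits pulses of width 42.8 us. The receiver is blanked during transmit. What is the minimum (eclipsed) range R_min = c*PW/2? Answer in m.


R_min = 3e8 * 42.8e-6 / 2 = 6420.0 m

6420.0 m


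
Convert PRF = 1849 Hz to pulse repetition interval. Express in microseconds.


PRI = 1/1849 = 0.0005408329 s = 540.8 us

540.8 us


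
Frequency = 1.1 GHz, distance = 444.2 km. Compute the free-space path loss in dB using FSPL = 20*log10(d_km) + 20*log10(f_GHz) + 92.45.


20*log10(444.2) = 52.95
20*log10(1.1) = 0.83
FSPL = 146.2 dB

146.2 dB


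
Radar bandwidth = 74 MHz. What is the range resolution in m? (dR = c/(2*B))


dR = 3e8 / (2 * 74000000.0) = 2.03 m

2.03 m


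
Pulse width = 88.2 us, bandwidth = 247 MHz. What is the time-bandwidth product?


TBP = 88.2 * 247 = 21785.4

21785.4


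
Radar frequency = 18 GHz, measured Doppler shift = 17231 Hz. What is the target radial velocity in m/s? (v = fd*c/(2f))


v = 17231 * 3e8 / (2 * 18000000000.0) = 143.6 m/s

143.6 m/s


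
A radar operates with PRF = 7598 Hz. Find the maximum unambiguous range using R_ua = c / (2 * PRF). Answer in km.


R_ua = 3e8 / (2 * 7598) = 19742.0 m = 19.7 km

19.7 km


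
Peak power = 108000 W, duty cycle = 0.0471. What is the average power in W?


P_avg = 108000 * 0.0471 = 5086.8 W

5086.8 W


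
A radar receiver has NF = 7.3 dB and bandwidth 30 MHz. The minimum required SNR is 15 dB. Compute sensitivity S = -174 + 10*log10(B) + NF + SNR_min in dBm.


10*log10(30000000.0) = 74.77
S = -174 + 74.77 + 7.3 + 15 = -76.9 dBm

-76.9 dBm


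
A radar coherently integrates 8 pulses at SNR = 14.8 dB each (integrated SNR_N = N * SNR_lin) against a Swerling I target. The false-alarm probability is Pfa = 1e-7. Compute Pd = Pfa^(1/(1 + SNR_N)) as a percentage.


SNR_lin = 10^(14.8/10) = 30.19952
SNR_N = 8 * 30.19952 = 241.59616
1/(1 + SNR_N) = 1/242.59616 = 0.0041221
Pd = (1e-7)^0.0041221 = 0.93572
Pd = 93.6%

93.6%


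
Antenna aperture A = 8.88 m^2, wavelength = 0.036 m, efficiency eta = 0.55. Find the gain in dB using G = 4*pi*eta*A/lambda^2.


G_linear = 4*pi*0.55*8.88/0.036^2 = 47356.6
G_dB = 10*log10(47356.6) = 46.8 dB

46.8 dB


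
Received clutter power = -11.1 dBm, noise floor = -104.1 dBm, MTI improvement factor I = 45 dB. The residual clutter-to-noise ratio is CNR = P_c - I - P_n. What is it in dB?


CNR = -11.1 - 45 - (-104.1) = 48.0 dB

48.0 dB
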